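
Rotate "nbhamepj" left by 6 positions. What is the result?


Input: "nbhamepj", rotate left by 6
First 6 characters: "nbhame"
Remaining characters: "pj"
Concatenate remaining + first: "pj" + "nbhame" = "pjnbhame"

pjnbhame


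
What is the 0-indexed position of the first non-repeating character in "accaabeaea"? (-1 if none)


Input: accaabeaea
Character frequencies:
  'a': 5
  'b': 1
  'c': 2
  'e': 2
Scanning left to right for freq == 1:
  Position 0 ('a'): freq=5, skip
  Position 1 ('c'): freq=2, skip
  Position 2 ('c'): freq=2, skip
  Position 3 ('a'): freq=5, skip
  Position 4 ('a'): freq=5, skip
  Position 5 ('b'): unique! => answer = 5

5


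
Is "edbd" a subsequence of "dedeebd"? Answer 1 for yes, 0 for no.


Check if "edbd" is a subsequence of "dedeebd"
Greedy scan:
  Position 0 ('d'): no match needed
  Position 1 ('e'): matches sub[0] = 'e'
  Position 2 ('d'): matches sub[1] = 'd'
  Position 3 ('e'): no match needed
  Position 4 ('e'): no match needed
  Position 5 ('b'): matches sub[2] = 'b'
  Position 6 ('d'): matches sub[3] = 'd'
All 4 characters matched => is a subsequence

1


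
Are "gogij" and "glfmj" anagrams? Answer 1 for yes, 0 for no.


Strings: "gogij", "glfmj"
Sorted first:  ggijo
Sorted second: fgjlm
Differ at position 0: 'g' vs 'f' => not anagrams

0


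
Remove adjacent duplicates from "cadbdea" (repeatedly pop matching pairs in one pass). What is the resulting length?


Input: cadbdea
Stack-based adjacent duplicate removal:
  Read 'c': push. Stack: c
  Read 'a': push. Stack: ca
  Read 'd': push. Stack: cad
  Read 'b': push. Stack: cadb
  Read 'd': push. Stack: cadbd
  Read 'e': push. Stack: cadbde
  Read 'a': push. Stack: cadbdea
Final stack: "cadbdea" (length 7)

7


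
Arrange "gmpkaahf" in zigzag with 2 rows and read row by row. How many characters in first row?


Zigzag "gmpkaahf" into 2 rows:
Placing characters:
  'g' => row 0
  'm' => row 1
  'p' => row 0
  'k' => row 1
  'a' => row 0
  'a' => row 1
  'h' => row 0
  'f' => row 1
Rows:
  Row 0: "gpah"
  Row 1: "mkaf"
First row length: 4

4


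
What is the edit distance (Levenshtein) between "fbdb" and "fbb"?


Computing edit distance: "fbdb" -> "fbb"
DP table:
           f    b    b
      0    1    2    3
  f   1    0    1    2
  b   2    1    0    1
  d   3    2    1    1
  b   4    3    2    1
Edit distance = dp[4][3] = 1

1


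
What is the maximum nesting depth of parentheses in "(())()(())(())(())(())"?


Input: "(())()(())(())(())(())"
Tracking depth:
  Position 0 '(': depth becomes 1
  Position 1 '(': depth becomes 2
  Position 2 ')': depth becomes 1
  Position 3 ')': depth becomes 0
  Position 4 '(': depth becomes 1
  Position 5 ')': depth becomes 0
  Position 6 '(': depth becomes 1
  Position 7 '(': depth becomes 2
  Position 8 ')': depth becomes 1
  Position 9 ')': depth becomes 0
  Position 10 '(': depth becomes 1
  Position 11 '(': depth becomes 2
  Position 12 ')': depth becomes 1
  Position 13 ')': depth becomes 0
  Position 14 '(': depth becomes 1
  Position 15 '(': depth becomes 2
  Position 16 ')': depth becomes 1
  Position 17 ')': depth becomes 0
  Position 18 '(': depth becomes 1
  Position 19 '(': depth becomes 2
  Position 20 ')': depth becomes 1
  Position 21 ')': depth becomes 0
Maximum depth reached: 2

2


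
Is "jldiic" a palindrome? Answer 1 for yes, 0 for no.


Input: jldiic
Reversed: ciidlj
  Compare pos 0 ('j') with pos 5 ('c'): MISMATCH
  Compare pos 1 ('l') with pos 4 ('i'): MISMATCH
  Compare pos 2 ('d') with pos 3 ('i'): MISMATCH
Result: not a palindrome

0


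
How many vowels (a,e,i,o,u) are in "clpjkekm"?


Input: clpjkekm
Checking each character:
  'c' at position 0: consonant
  'l' at position 1: consonant
  'p' at position 2: consonant
  'j' at position 3: consonant
  'k' at position 4: consonant
  'e' at position 5: vowel (running total: 1)
  'k' at position 6: consonant
  'm' at position 7: consonant
Total vowels: 1

1


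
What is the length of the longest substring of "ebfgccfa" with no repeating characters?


Input: "ebfgccfa"
Sliding window (track last position of each char):
  Position 0 ('e'): window [0,0] length 1 -- new best
  Position 1 ('b'): window [0,1] length 2 -- new best
  Position 2 ('f'): window [0,2] length 3 -- new best
  Position 3 ('g'): window [0,3] length 4 -- new best
  Position 4 ('c'): window [0,4] length 5 -- new best
  Position 5 ('c'): repeat (last at 4), move window start to 5
  Position 5 ('c'): window [5,5] length 1
  Position 6 ('f'): window [5,6] length 2
  Position 7 ('a'): window [5,7] length 3
Longest substring with no repeats: "ebfgc" with length 5

5


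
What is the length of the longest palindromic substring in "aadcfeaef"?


Input: "aadcfeaef"
Checking substrings for palindromes:
  [4:9] "feaef" (len 5) => palindrome
  [5:8] "eae" (len 3) => palindrome
  [0:2] "aa" (len 2) => palindrome
Longest palindromic substring: "feaef" with length 5

5


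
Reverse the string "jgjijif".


Input: jgjijif
Reading characters right to left:
  Position 6: 'f'
  Position 5: 'i'
  Position 4: 'j'
  Position 3: 'i'
  Position 2: 'j'
  Position 1: 'g'
  Position 0: 'j'
Reversed: fijijgj

fijijgj


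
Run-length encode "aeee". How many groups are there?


Input: aeee
Scanning for consecutive runs:
  Group 1: 'a' x 1 (positions 0-0)
  Group 2: 'e' x 3 (positions 1-3)
Total groups: 2

2


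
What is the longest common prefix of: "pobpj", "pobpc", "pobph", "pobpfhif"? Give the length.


Words: pobpj, pobpc, pobph, pobpfhif
  Position 0: all 'p' => match
  Position 1: all 'o' => match
  Position 2: all 'b' => match
  Position 3: all 'p' => match
  Position 4: ('j', 'c', 'h', 'f') => mismatch, stop
LCP = "pobp" (length 4)

4


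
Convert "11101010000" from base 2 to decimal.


Input: "11101010000" in base 2
Positional expansion:
  Digit '1' (value 1) x 2^10 = 1024
  Digit '1' (value 1) x 2^9 = 512
  Digit '1' (value 1) x 2^8 = 256
  Digit '0' (value 0) x 2^7 = 0
  Digit '1' (value 1) x 2^6 = 64
  Digit '0' (value 0) x 2^5 = 0
  Digit '1' (value 1) x 2^4 = 16
  Digit '0' (value 0) x 2^3 = 0
  Digit '0' (value 0) x 2^2 = 0
  Digit '0' (value 0) x 2^1 = 0
  Digit '0' (value 0) x 2^0 = 0
Sum = 1872

1872


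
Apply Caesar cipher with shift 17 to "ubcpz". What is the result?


Caesar cipher: shift "ubcpz" by 17
  'u' (pos 20) + 17 = pos 11 = 'l'
  'b' (pos 1) + 17 = pos 18 = 's'
  'c' (pos 2) + 17 = pos 19 = 't'
  'p' (pos 15) + 17 = pos 6 = 'g'
  'z' (pos 25) + 17 = pos 16 = 'q'
Result: lstgq

lstgq


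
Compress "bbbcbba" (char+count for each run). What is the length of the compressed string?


Input: bbbcbba
Runs:
  'b' x 3 => "b3"
  'c' x 1 => "c1"
  'b' x 2 => "b2"
  'a' x 1 => "a1"
Compressed: "b3c1b2a1"
Compressed length: 8

8


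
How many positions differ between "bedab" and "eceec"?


Comparing "bedab" and "eceec" position by position:
  Position 0: 'b' vs 'e' => DIFFER
  Position 1: 'e' vs 'c' => DIFFER
  Position 2: 'd' vs 'e' => DIFFER
  Position 3: 'a' vs 'e' => DIFFER
  Position 4: 'b' vs 'c' => DIFFER
Positions that differ: 5

5


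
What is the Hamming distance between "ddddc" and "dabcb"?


Comparing "ddddc" and "dabcb" position by position:
  Position 0: 'd' vs 'd' => same
  Position 1: 'd' vs 'a' => differ
  Position 2: 'd' vs 'b' => differ
  Position 3: 'd' vs 'c' => differ
  Position 4: 'c' vs 'b' => differ
Total differences (Hamming distance): 4

4


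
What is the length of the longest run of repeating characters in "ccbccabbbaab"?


Input: "ccbccabbbaab"
Scanning for longest run:
  Position 1 ('c'): continues run of 'c', length=2
  Position 2 ('b'): new char, reset run to 1
  Position 3 ('c'): new char, reset run to 1
  Position 4 ('c'): continues run of 'c', length=2
  Position 5 ('a'): new char, reset run to 1
  Position 6 ('b'): new char, reset run to 1
  Position 7 ('b'): continues run of 'b', length=2
  Position 8 ('b'): continues run of 'b', length=3
  Position 9 ('a'): new char, reset run to 1
  Position 10 ('a'): continues run of 'a', length=2
  Position 11 ('b'): new char, reset run to 1
Longest run: 'b' with length 3

3


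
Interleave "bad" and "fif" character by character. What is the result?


Interleaving "bad" and "fif":
  Position 0: 'b' from first, 'f' from second => "bf"
  Position 1: 'a' from first, 'i' from second => "ai"
  Position 2: 'd' from first, 'f' from second => "df"
Result: bfaidf

bfaidf


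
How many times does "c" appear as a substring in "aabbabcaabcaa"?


Searching for "c" in "aabbabcaabcaa"
Scanning each position:
  Position 0: "a" => no
  Position 1: "a" => no
  Position 2: "b" => no
  Position 3: "b" => no
  Position 4: "a" => no
  Position 5: "b" => no
  Position 6: "c" => MATCH
  Position 7: "a" => no
  Position 8: "a" => no
  Position 9: "b" => no
  Position 10: "c" => MATCH
  Position 11: "a" => no
  Position 12: "a" => no
Total occurrences: 2

2


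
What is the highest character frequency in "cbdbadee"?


Input: cbdbadee
Character counts:
  'a': 1
  'b': 2
  'c': 1
  'd': 2
  'e': 2
Maximum frequency: 2

2


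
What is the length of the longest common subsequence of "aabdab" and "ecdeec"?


LCS of "aabdab" and "ecdeec"
DP table:
           e    c    d    e    e    c
      0    0    0    0    0    0    0
  a   0    0    0    0    0    0    0
  a   0    0    0    0    0    0    0
  b   0    0    0    0    0    0    0
  d   0    0    0    1    1    1    1
  a   0    0    0    1    1    1    1
  b   0    0    0    1    1    1    1
LCS length = dp[6][6] = 1

1


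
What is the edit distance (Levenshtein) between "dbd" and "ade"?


Computing edit distance: "dbd" -> "ade"
DP table:
           a    d    e
      0    1    2    3
  d   1    1    1    2
  b   2    2    2    2
  d   3    3    2    3
Edit distance = dp[3][3] = 3

3


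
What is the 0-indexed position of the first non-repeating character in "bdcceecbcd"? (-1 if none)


Input: bdcceecbcd
Character frequencies:
  'b': 2
  'c': 4
  'd': 2
  'e': 2
Scanning left to right for freq == 1:
  Position 0 ('b'): freq=2, skip
  Position 1 ('d'): freq=2, skip
  Position 2 ('c'): freq=4, skip
  Position 3 ('c'): freq=4, skip
  Position 4 ('e'): freq=2, skip
  Position 5 ('e'): freq=2, skip
  Position 6 ('c'): freq=4, skip
  Position 7 ('b'): freq=2, skip
  Position 8 ('c'): freq=4, skip
  Position 9 ('d'): freq=2, skip
  No unique character found => answer = -1

-1


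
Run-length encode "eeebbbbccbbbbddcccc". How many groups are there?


Input: eeebbbbccbbbbddcccc
Scanning for consecutive runs:
  Group 1: 'e' x 3 (positions 0-2)
  Group 2: 'b' x 4 (positions 3-6)
  Group 3: 'c' x 2 (positions 7-8)
  Group 4: 'b' x 4 (positions 9-12)
  Group 5: 'd' x 2 (positions 13-14)
  Group 6: 'c' x 4 (positions 15-18)
Total groups: 6

6


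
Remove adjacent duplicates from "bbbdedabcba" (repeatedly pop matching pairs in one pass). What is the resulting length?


Input: bbbdedabcba
Stack-based adjacent duplicate removal:
  Read 'b': push. Stack: b
  Read 'b': matches stack top 'b' => pop. Stack: (empty)
  Read 'b': push. Stack: b
  Read 'd': push. Stack: bd
  Read 'e': push. Stack: bde
  Read 'd': push. Stack: bded
  Read 'a': push. Stack: bdeda
  Read 'b': push. Stack: bdedab
  Read 'c': push. Stack: bdedabc
  Read 'b': push. Stack: bdedabcb
  Read 'a': push. Stack: bdedabcba
Final stack: "bdedabcba" (length 9)

9


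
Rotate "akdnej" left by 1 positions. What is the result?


Input: "akdnej", rotate left by 1
First 1 characters: "a"
Remaining characters: "kdnej"
Concatenate remaining + first: "kdnej" + "a" = "kdneja"

kdneja


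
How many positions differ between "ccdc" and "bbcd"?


Comparing "ccdc" and "bbcd" position by position:
  Position 0: 'c' vs 'b' => DIFFER
  Position 1: 'c' vs 'b' => DIFFER
  Position 2: 'd' vs 'c' => DIFFER
  Position 3: 'c' vs 'd' => DIFFER
Positions that differ: 4

4


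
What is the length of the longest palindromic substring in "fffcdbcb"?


Input: "fffcdbcb"
Checking substrings for palindromes:
  [0:3] "fff" (len 3) => palindrome
  [5:8] "bcb" (len 3) => palindrome
  [0:2] "ff" (len 2) => palindrome
  [1:3] "ff" (len 2) => palindrome
Longest palindromic substring: "fff" with length 3

3


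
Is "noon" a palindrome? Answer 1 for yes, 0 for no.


Input: noon
Reversed: noon
  Compare pos 0 ('n') with pos 3 ('n'): match
  Compare pos 1 ('o') with pos 2 ('o'): match
Result: palindrome

1


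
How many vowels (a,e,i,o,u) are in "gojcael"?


Input: gojcael
Checking each character:
  'g' at position 0: consonant
  'o' at position 1: vowel (running total: 1)
  'j' at position 2: consonant
  'c' at position 3: consonant
  'a' at position 4: vowel (running total: 2)
  'e' at position 5: vowel (running total: 3)
  'l' at position 6: consonant
Total vowels: 3

3


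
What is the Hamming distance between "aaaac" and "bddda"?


Comparing "aaaac" and "bddda" position by position:
  Position 0: 'a' vs 'b' => differ
  Position 1: 'a' vs 'd' => differ
  Position 2: 'a' vs 'd' => differ
  Position 3: 'a' vs 'd' => differ
  Position 4: 'c' vs 'a' => differ
Total differences (Hamming distance): 5

5


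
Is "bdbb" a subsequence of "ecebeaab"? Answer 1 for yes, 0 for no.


Check if "bdbb" is a subsequence of "ecebeaab"
Greedy scan:
  Position 0 ('e'): no match needed
  Position 1 ('c'): no match needed
  Position 2 ('e'): no match needed
  Position 3 ('b'): matches sub[0] = 'b'
  Position 4 ('e'): no match needed
  Position 5 ('a'): no match needed
  Position 6 ('a'): no match needed
  Position 7 ('b'): no match needed
Only matched 1/4 characters => not a subsequence

0


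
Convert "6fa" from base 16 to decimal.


Input: "6fa" in base 16
Positional expansion:
  Digit '6' (value 6) x 16^2 = 1536
  Digit 'f' (value 15) x 16^1 = 240
  Digit 'a' (value 10) x 16^0 = 10
Sum = 1786

1786


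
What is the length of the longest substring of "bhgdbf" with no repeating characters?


Input: "bhgdbf"
Sliding window (track last position of each char):
  Position 0 ('b'): window [0,0] length 1 -- new best
  Position 1 ('h'): window [0,1] length 2 -- new best
  Position 2 ('g'): window [0,2] length 3 -- new best
  Position 3 ('d'): window [0,3] length 4 -- new best
  Position 4 ('b'): repeat (last at 0), move window start to 1
  Position 4 ('b'): window [1,4] length 4
  Position 5 ('f'): window [1,5] length 5 -- new best
Longest substring with no repeats: "hgdbf" with length 5

5


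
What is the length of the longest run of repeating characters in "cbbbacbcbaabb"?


Input: "cbbbacbcbaabb"
Scanning for longest run:
  Position 1 ('b'): new char, reset run to 1
  Position 2 ('b'): continues run of 'b', length=2
  Position 3 ('b'): continues run of 'b', length=3
  Position 4 ('a'): new char, reset run to 1
  Position 5 ('c'): new char, reset run to 1
  Position 6 ('b'): new char, reset run to 1
  Position 7 ('c'): new char, reset run to 1
  Position 8 ('b'): new char, reset run to 1
  Position 9 ('a'): new char, reset run to 1
  Position 10 ('a'): continues run of 'a', length=2
  Position 11 ('b'): new char, reset run to 1
  Position 12 ('b'): continues run of 'b', length=2
Longest run: 'b' with length 3

3


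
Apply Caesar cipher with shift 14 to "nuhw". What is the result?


Caesar cipher: shift "nuhw" by 14
  'n' (pos 13) + 14 = pos 1 = 'b'
  'u' (pos 20) + 14 = pos 8 = 'i'
  'h' (pos 7) + 14 = pos 21 = 'v'
  'w' (pos 22) + 14 = pos 10 = 'k'
Result: bivk

bivk


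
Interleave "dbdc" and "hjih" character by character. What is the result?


Interleaving "dbdc" and "hjih":
  Position 0: 'd' from first, 'h' from second => "dh"
  Position 1: 'b' from first, 'j' from second => "bj"
  Position 2: 'd' from first, 'i' from second => "di"
  Position 3: 'c' from first, 'h' from second => "ch"
Result: dhbjdich

dhbjdich


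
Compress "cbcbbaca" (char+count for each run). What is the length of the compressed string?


Input: cbcbbaca
Runs:
  'c' x 1 => "c1"
  'b' x 1 => "b1"
  'c' x 1 => "c1"
  'b' x 2 => "b2"
  'a' x 1 => "a1"
  'c' x 1 => "c1"
  'a' x 1 => "a1"
Compressed: "c1b1c1b2a1c1a1"
Compressed length: 14

14


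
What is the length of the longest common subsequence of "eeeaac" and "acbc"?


LCS of "eeeaac" and "acbc"
DP table:
           a    c    b    c
      0    0    0    0    0
  e   0    0    0    0    0
  e   0    0    0    0    0
  e   0    0    0    0    0
  a   0    1    1    1    1
  a   0    1    1    1    1
  c   0    1    2    2    2
LCS length = dp[6][4] = 2

2


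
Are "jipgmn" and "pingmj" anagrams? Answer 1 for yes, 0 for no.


Strings: "jipgmn", "pingmj"
Sorted first:  gijmnp
Sorted second: gijmnp
Sorted forms match => anagrams

1


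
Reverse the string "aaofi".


Input: aaofi
Reading characters right to left:
  Position 4: 'i'
  Position 3: 'f'
  Position 2: 'o'
  Position 1: 'a'
  Position 0: 'a'
Reversed: ifoaa

ifoaa


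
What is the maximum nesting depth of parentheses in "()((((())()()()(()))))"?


Input: "()((((())()()()(()))))"
Tracking depth:
  Position 0 '(': depth becomes 1
  Position 1 ')': depth becomes 0
  Position 2 '(': depth becomes 1
  Position 3 '(': depth becomes 2
  Position 4 '(': depth becomes 3
  Position 5 '(': depth becomes 4
  Position 6 '(': depth becomes 5
  Position 7 ')': depth becomes 4
  Position 8 ')': depth becomes 3
  Position 9 '(': depth becomes 4
  Position 10 ')': depth becomes 3
  Position 11 '(': depth becomes 4
  Position 12 ')': depth becomes 3
  Position 13 '(': depth becomes 4
  Position 14 ')': depth becomes 3
  Position 15 '(': depth becomes 4
  Position 16 '(': depth becomes 5
  Position 17 ')': depth becomes 4
  Position 18 ')': depth becomes 3
  Position 19 ')': depth becomes 2
  Position 20 ')': depth becomes 1
  Position 21 ')': depth becomes 0
Maximum depth reached: 5

5


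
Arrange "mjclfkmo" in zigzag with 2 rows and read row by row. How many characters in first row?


Zigzag "mjclfkmo" into 2 rows:
Placing characters:
  'm' => row 0
  'j' => row 1
  'c' => row 0
  'l' => row 1
  'f' => row 0
  'k' => row 1
  'm' => row 0
  'o' => row 1
Rows:
  Row 0: "mcfm"
  Row 1: "jlko"
First row length: 4

4


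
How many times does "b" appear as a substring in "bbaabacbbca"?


Searching for "b" in "bbaabacbbca"
Scanning each position:
  Position 0: "b" => MATCH
  Position 1: "b" => MATCH
  Position 2: "a" => no
  Position 3: "a" => no
  Position 4: "b" => MATCH
  Position 5: "a" => no
  Position 6: "c" => no
  Position 7: "b" => MATCH
  Position 8: "b" => MATCH
  Position 9: "c" => no
  Position 10: "a" => no
Total occurrences: 5

5


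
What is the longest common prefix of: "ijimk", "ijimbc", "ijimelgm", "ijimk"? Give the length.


Words: ijimk, ijimbc, ijimelgm, ijimk
  Position 0: all 'i' => match
  Position 1: all 'j' => match
  Position 2: all 'i' => match
  Position 3: all 'm' => match
  Position 4: ('k', 'b', 'e', 'k') => mismatch, stop
LCP = "ijim" (length 4)

4


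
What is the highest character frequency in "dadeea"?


Input: dadeea
Character counts:
  'a': 2
  'd': 2
  'e': 2
Maximum frequency: 2

2


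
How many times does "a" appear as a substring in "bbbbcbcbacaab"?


Searching for "a" in "bbbbcbcbacaab"
Scanning each position:
  Position 0: "b" => no
  Position 1: "b" => no
  Position 2: "b" => no
  Position 3: "b" => no
  Position 4: "c" => no
  Position 5: "b" => no
  Position 6: "c" => no
  Position 7: "b" => no
  Position 8: "a" => MATCH
  Position 9: "c" => no
  Position 10: "a" => MATCH
  Position 11: "a" => MATCH
  Position 12: "b" => no
Total occurrences: 3

3


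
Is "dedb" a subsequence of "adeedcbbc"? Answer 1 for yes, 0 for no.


Check if "dedb" is a subsequence of "adeedcbbc"
Greedy scan:
  Position 0 ('a'): no match needed
  Position 1 ('d'): matches sub[0] = 'd'
  Position 2 ('e'): matches sub[1] = 'e'
  Position 3 ('e'): no match needed
  Position 4 ('d'): matches sub[2] = 'd'
  Position 5 ('c'): no match needed
  Position 6 ('b'): matches sub[3] = 'b'
  Position 7 ('b'): no match needed
  Position 8 ('c'): no match needed
All 4 characters matched => is a subsequence

1


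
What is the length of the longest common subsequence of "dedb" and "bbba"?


LCS of "dedb" and "bbba"
DP table:
           b    b    b    a
      0    0    0    0    0
  d   0    0    0    0    0
  e   0    0    0    0    0
  d   0    0    0    0    0
  b   0    1    1    1    1
LCS length = dp[4][4] = 1

1


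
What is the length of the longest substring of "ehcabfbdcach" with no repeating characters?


Input: "ehcabfbdcach"
Sliding window (track last position of each char):
  Position 0 ('e'): window [0,0] length 1 -- new best
  Position 1 ('h'): window [0,1] length 2 -- new best
  Position 2 ('c'): window [0,2] length 3 -- new best
  Position 3 ('a'): window [0,3] length 4 -- new best
  Position 4 ('b'): window [0,4] length 5 -- new best
  Position 5 ('f'): window [0,5] length 6 -- new best
  Position 6 ('b'): repeat (last at 4), move window start to 5
  Position 6 ('b'): window [5,6] length 2
  Position 7 ('d'): window [5,7] length 3
  Position 8 ('c'): window [5,8] length 4
  Position 9 ('a'): window [5,9] length 5
  Position 10 ('c'): repeat (last at 8), move window start to 9
  Position 10 ('c'): window [9,10] length 2
  Position 11 ('h'): window [9,11] length 3
Longest substring with no repeats: "ehcabf" with length 6

6


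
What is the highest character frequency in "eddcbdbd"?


Input: eddcbdbd
Character counts:
  'b': 2
  'c': 1
  'd': 4
  'e': 1
Maximum frequency: 4

4


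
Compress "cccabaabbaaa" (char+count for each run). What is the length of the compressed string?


Input: cccabaabbaaa
Runs:
  'c' x 3 => "c3"
  'a' x 1 => "a1"
  'b' x 1 => "b1"
  'a' x 2 => "a2"
  'b' x 2 => "b2"
  'a' x 3 => "a3"
Compressed: "c3a1b1a2b2a3"
Compressed length: 12

12


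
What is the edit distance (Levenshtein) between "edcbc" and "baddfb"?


Computing edit distance: "edcbc" -> "baddfb"
DP table:
           b    a    d    d    f    b
      0    1    2    3    4    5    6
  e   1    1    2    3    4    5    6
  d   2    2    2    2    3    4    5
  c   3    3    3    3    3    4    5
  b   4    3    4    4    4    4    4
  c   5    4    4    5    5    5    5
Edit distance = dp[5][6] = 5

5


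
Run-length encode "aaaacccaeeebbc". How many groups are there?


Input: aaaacccaeeebbc
Scanning for consecutive runs:
  Group 1: 'a' x 4 (positions 0-3)
  Group 2: 'c' x 3 (positions 4-6)
  Group 3: 'a' x 1 (positions 7-7)
  Group 4: 'e' x 3 (positions 8-10)
  Group 5: 'b' x 2 (positions 11-12)
  Group 6: 'c' x 1 (positions 13-13)
Total groups: 6

6


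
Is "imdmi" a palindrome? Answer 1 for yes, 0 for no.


Input: imdmi
Reversed: imdmi
  Compare pos 0 ('i') with pos 4 ('i'): match
  Compare pos 1 ('m') with pos 3 ('m'): match
Result: palindrome

1


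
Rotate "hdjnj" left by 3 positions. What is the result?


Input: "hdjnj", rotate left by 3
First 3 characters: "hdj"
Remaining characters: "nj"
Concatenate remaining + first: "nj" + "hdj" = "njhdj"

njhdj


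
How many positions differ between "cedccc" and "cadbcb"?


Comparing "cedccc" and "cadbcb" position by position:
  Position 0: 'c' vs 'c' => same
  Position 1: 'e' vs 'a' => DIFFER
  Position 2: 'd' vs 'd' => same
  Position 3: 'c' vs 'b' => DIFFER
  Position 4: 'c' vs 'c' => same
  Position 5: 'c' vs 'b' => DIFFER
Positions that differ: 3

3


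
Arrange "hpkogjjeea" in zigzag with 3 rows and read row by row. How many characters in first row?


Zigzag "hpkogjjeea" into 3 rows:
Placing characters:
  'h' => row 0
  'p' => row 1
  'k' => row 2
  'o' => row 1
  'g' => row 0
  'j' => row 1
  'j' => row 2
  'e' => row 1
  'e' => row 0
  'a' => row 1
Rows:
  Row 0: "hge"
  Row 1: "pojea"
  Row 2: "kj"
First row length: 3

3


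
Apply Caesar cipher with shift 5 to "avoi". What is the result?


Caesar cipher: shift "avoi" by 5
  'a' (pos 0) + 5 = pos 5 = 'f'
  'v' (pos 21) + 5 = pos 0 = 'a'
  'o' (pos 14) + 5 = pos 19 = 't'
  'i' (pos 8) + 5 = pos 13 = 'n'
Result: fatn

fatn


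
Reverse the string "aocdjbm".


Input: aocdjbm
Reading characters right to left:
  Position 6: 'm'
  Position 5: 'b'
  Position 4: 'j'
  Position 3: 'd'
  Position 2: 'c'
  Position 1: 'o'
  Position 0: 'a'
Reversed: mbjdcoa

mbjdcoa


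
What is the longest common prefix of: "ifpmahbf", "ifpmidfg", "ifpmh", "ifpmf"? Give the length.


Words: ifpmahbf, ifpmidfg, ifpmh, ifpmf
  Position 0: all 'i' => match
  Position 1: all 'f' => match
  Position 2: all 'p' => match
  Position 3: all 'm' => match
  Position 4: ('a', 'i', 'h', 'f') => mismatch, stop
LCP = "ifpm" (length 4)

4


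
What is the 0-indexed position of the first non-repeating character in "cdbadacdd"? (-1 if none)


Input: cdbadacdd
Character frequencies:
  'a': 2
  'b': 1
  'c': 2
  'd': 4
Scanning left to right for freq == 1:
  Position 0 ('c'): freq=2, skip
  Position 1 ('d'): freq=4, skip
  Position 2 ('b'): unique! => answer = 2

2


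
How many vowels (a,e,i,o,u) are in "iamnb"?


Input: iamnb
Checking each character:
  'i' at position 0: vowel (running total: 1)
  'a' at position 1: vowel (running total: 2)
  'm' at position 2: consonant
  'n' at position 3: consonant
  'b' at position 4: consonant
Total vowels: 2

2


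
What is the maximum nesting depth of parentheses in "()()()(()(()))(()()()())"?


Input: "()()()(()(()))(()()()())"
Tracking depth:
  Position 0 '(': depth becomes 1
  Position 1 ')': depth becomes 0
  Position 2 '(': depth becomes 1
  Position 3 ')': depth becomes 0
  Position 4 '(': depth becomes 1
  Position 5 ')': depth becomes 0
  Position 6 '(': depth becomes 1
  Position 7 '(': depth becomes 2
  Position 8 ')': depth becomes 1
  Position 9 '(': depth becomes 2
  Position 10 '(': depth becomes 3
  Position 11 ')': depth becomes 2
  Position 12 ')': depth becomes 1
  Position 13 ')': depth becomes 0
  Position 14 '(': depth becomes 1
  Position 15 '(': depth becomes 2
  Position 16 ')': depth becomes 1
  Position 17 '(': depth becomes 2
  Position 18 ')': depth becomes 1
  Position 19 '(': depth becomes 2
  Position 20 ')': depth becomes 1
  Position 21 '(': depth becomes 2
  Position 22 ')': depth becomes 1
  Position 23 ')': depth becomes 0
Maximum depth reached: 3

3


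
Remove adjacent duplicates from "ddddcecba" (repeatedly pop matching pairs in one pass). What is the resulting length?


Input: ddddcecba
Stack-based adjacent duplicate removal:
  Read 'd': push. Stack: d
  Read 'd': matches stack top 'd' => pop. Stack: (empty)
  Read 'd': push. Stack: d
  Read 'd': matches stack top 'd' => pop. Stack: (empty)
  Read 'c': push. Stack: c
  Read 'e': push. Stack: ce
  Read 'c': push. Stack: cec
  Read 'b': push. Stack: cecb
  Read 'a': push. Stack: cecba
Final stack: "cecba" (length 5)

5


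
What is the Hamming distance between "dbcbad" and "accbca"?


Comparing "dbcbad" and "accbca" position by position:
  Position 0: 'd' vs 'a' => differ
  Position 1: 'b' vs 'c' => differ
  Position 2: 'c' vs 'c' => same
  Position 3: 'b' vs 'b' => same
  Position 4: 'a' vs 'c' => differ
  Position 5: 'd' vs 'a' => differ
Total differences (Hamming distance): 4

4


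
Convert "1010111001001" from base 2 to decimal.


Input: "1010111001001" in base 2
Positional expansion:
  Digit '1' (value 1) x 2^12 = 4096
  Digit '0' (value 0) x 2^11 = 0
  Digit '1' (value 1) x 2^10 = 1024
  Digit '0' (value 0) x 2^9 = 0
  Digit '1' (value 1) x 2^8 = 256
  Digit '1' (value 1) x 2^7 = 128
  Digit '1' (value 1) x 2^6 = 64
  Digit '0' (value 0) x 2^5 = 0
  Digit '0' (value 0) x 2^4 = 0
  Digit '1' (value 1) x 2^3 = 8
  Digit '0' (value 0) x 2^2 = 0
  Digit '0' (value 0) x 2^1 = 0
  Digit '1' (value 1) x 2^0 = 1
Sum = 5577

5577


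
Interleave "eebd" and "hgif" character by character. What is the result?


Interleaving "eebd" and "hgif":
  Position 0: 'e' from first, 'h' from second => "eh"
  Position 1: 'e' from first, 'g' from second => "eg"
  Position 2: 'b' from first, 'i' from second => "bi"
  Position 3: 'd' from first, 'f' from second => "df"
Result: ehegbidf

ehegbidf


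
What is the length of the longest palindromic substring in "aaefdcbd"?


Input: "aaefdcbd"
Checking substrings for palindromes:
  [0:2] "aa" (len 2) => palindrome
Longest palindromic substring: "aa" with length 2

2


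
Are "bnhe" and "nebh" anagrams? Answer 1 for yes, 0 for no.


Strings: "bnhe", "nebh"
Sorted first:  behn
Sorted second: behn
Sorted forms match => anagrams

1


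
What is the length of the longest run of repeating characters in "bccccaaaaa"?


Input: "bccccaaaaa"
Scanning for longest run:
  Position 1 ('c'): new char, reset run to 1
  Position 2 ('c'): continues run of 'c', length=2
  Position 3 ('c'): continues run of 'c', length=3
  Position 4 ('c'): continues run of 'c', length=4
  Position 5 ('a'): new char, reset run to 1
  Position 6 ('a'): continues run of 'a', length=2
  Position 7 ('a'): continues run of 'a', length=3
  Position 8 ('a'): continues run of 'a', length=4
  Position 9 ('a'): continues run of 'a', length=5
Longest run: 'a' with length 5

5


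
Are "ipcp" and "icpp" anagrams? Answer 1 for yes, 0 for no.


Strings: "ipcp", "icpp"
Sorted first:  cipp
Sorted second: cipp
Sorted forms match => anagrams

1


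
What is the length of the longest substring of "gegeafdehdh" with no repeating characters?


Input: "gegeafdehdh"
Sliding window (track last position of each char):
  Position 0 ('g'): window [0,0] length 1 -- new best
  Position 1 ('e'): window [0,1] length 2 -- new best
  Position 2 ('g'): repeat (last at 0), move window start to 1
  Position 2 ('g'): window [1,2] length 2
  Position 3 ('e'): repeat (last at 1), move window start to 2
  Position 3 ('e'): window [2,3] length 2
  Position 4 ('a'): window [2,4] length 3 -- new best
  Position 5 ('f'): window [2,5] length 4 -- new best
  Position 6 ('d'): window [2,6] length 5 -- new best
  Position 7 ('e'): repeat (last at 3), move window start to 4
  Position 7 ('e'): window [4,7] length 4
  Position 8 ('h'): window [4,8] length 5
  Position 9 ('d'): repeat (last at 6), move window start to 7
  Position 9 ('d'): window [7,9] length 3
  Position 10 ('h'): repeat (last at 8), move window start to 9
  Position 10 ('h'): window [9,10] length 2
Longest substring with no repeats: "geafd" with length 5

5


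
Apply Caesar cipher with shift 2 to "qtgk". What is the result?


Caesar cipher: shift "qtgk" by 2
  'q' (pos 16) + 2 = pos 18 = 's'
  't' (pos 19) + 2 = pos 21 = 'v'
  'g' (pos 6) + 2 = pos 8 = 'i'
  'k' (pos 10) + 2 = pos 12 = 'm'
Result: svim

svim


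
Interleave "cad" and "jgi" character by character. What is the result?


Interleaving "cad" and "jgi":
  Position 0: 'c' from first, 'j' from second => "cj"
  Position 1: 'a' from first, 'g' from second => "ag"
  Position 2: 'd' from first, 'i' from second => "di"
Result: cjagdi

cjagdi


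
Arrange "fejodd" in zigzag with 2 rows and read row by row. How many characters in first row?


Zigzag "fejodd" into 2 rows:
Placing characters:
  'f' => row 0
  'e' => row 1
  'j' => row 0
  'o' => row 1
  'd' => row 0
  'd' => row 1
Rows:
  Row 0: "fjd"
  Row 1: "eod"
First row length: 3

3


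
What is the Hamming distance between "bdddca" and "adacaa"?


Comparing "bdddca" and "adacaa" position by position:
  Position 0: 'b' vs 'a' => differ
  Position 1: 'd' vs 'd' => same
  Position 2: 'd' vs 'a' => differ
  Position 3: 'd' vs 'c' => differ
  Position 4: 'c' vs 'a' => differ
  Position 5: 'a' vs 'a' => same
Total differences (Hamming distance): 4

4


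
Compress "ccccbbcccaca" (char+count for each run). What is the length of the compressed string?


Input: ccccbbcccaca
Runs:
  'c' x 4 => "c4"
  'b' x 2 => "b2"
  'c' x 3 => "c3"
  'a' x 1 => "a1"
  'c' x 1 => "c1"
  'a' x 1 => "a1"
Compressed: "c4b2c3a1c1a1"
Compressed length: 12

12


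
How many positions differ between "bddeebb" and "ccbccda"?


Comparing "bddeebb" and "ccbccda" position by position:
  Position 0: 'b' vs 'c' => DIFFER
  Position 1: 'd' vs 'c' => DIFFER
  Position 2: 'd' vs 'b' => DIFFER
  Position 3: 'e' vs 'c' => DIFFER
  Position 4: 'e' vs 'c' => DIFFER
  Position 5: 'b' vs 'd' => DIFFER
  Position 6: 'b' vs 'a' => DIFFER
Positions that differ: 7

7


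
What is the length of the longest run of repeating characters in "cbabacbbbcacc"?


Input: "cbabacbbbcacc"
Scanning for longest run:
  Position 1 ('b'): new char, reset run to 1
  Position 2 ('a'): new char, reset run to 1
  Position 3 ('b'): new char, reset run to 1
  Position 4 ('a'): new char, reset run to 1
  Position 5 ('c'): new char, reset run to 1
  Position 6 ('b'): new char, reset run to 1
  Position 7 ('b'): continues run of 'b', length=2
  Position 8 ('b'): continues run of 'b', length=3
  Position 9 ('c'): new char, reset run to 1
  Position 10 ('a'): new char, reset run to 1
  Position 11 ('c'): new char, reset run to 1
  Position 12 ('c'): continues run of 'c', length=2
Longest run: 'b' with length 3

3


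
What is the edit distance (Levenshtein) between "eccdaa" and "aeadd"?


Computing edit distance: "eccdaa" -> "aeadd"
DP table:
           a    e    a    d    d
      0    1    2    3    4    5
  e   1    1    1    2    3    4
  c   2    2    2    2    3    4
  c   3    3    3    3    3    4
  d   4    4    4    4    3    3
  a   5    4    5    4    4    4
  a   6    5    5    5    5    5
Edit distance = dp[6][5] = 5

5


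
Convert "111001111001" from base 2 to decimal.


Input: "111001111001" in base 2
Positional expansion:
  Digit '1' (value 1) x 2^11 = 2048
  Digit '1' (value 1) x 2^10 = 1024
  Digit '1' (value 1) x 2^9 = 512
  Digit '0' (value 0) x 2^8 = 0
  Digit '0' (value 0) x 2^7 = 0
  Digit '1' (value 1) x 2^6 = 64
  Digit '1' (value 1) x 2^5 = 32
  Digit '1' (value 1) x 2^4 = 16
  Digit '1' (value 1) x 2^3 = 8
  Digit '0' (value 0) x 2^2 = 0
  Digit '0' (value 0) x 2^1 = 0
  Digit '1' (value 1) x 2^0 = 1
Sum = 3705

3705


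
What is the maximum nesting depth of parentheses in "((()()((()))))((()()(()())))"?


Input: "((()()((()))))((()()(()())))"
Tracking depth:
  Position 0 '(': depth becomes 1
  Position 1 '(': depth becomes 2
  Position 2 '(': depth becomes 3
  Position 3 ')': depth becomes 2
  Position 4 '(': depth becomes 3
  Position 5 ')': depth becomes 2
  Position 6 '(': depth becomes 3
  Position 7 '(': depth becomes 4
  Position 8 '(': depth becomes 5
  Position 9 ')': depth becomes 4
  Position 10 ')': depth becomes 3
  Position 11 ')': depth becomes 2
  Position 12 ')': depth becomes 1
  Position 13 ')': depth becomes 0
  Position 14 '(': depth becomes 1
  Position 15 '(': depth becomes 2
  Position 16 '(': depth becomes 3
  Position 17 ')': depth becomes 2
  Position 18 '(': depth becomes 3
  Position 19 ')': depth becomes 2
  Position 20 '(': depth becomes 3
  Position 21 '(': depth becomes 4
  Position 22 ')': depth becomes 3
  Position 23 '(': depth becomes 4
  Position 24 ')': depth becomes 3
  Position 25 ')': depth becomes 2
  Position 26 ')': depth becomes 1
  Position 27 ')': depth becomes 0
Maximum depth reached: 5

5


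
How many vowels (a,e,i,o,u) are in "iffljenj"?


Input: iffljenj
Checking each character:
  'i' at position 0: vowel (running total: 1)
  'f' at position 1: consonant
  'f' at position 2: consonant
  'l' at position 3: consonant
  'j' at position 4: consonant
  'e' at position 5: vowel (running total: 2)
  'n' at position 6: consonant
  'j' at position 7: consonant
Total vowels: 2

2


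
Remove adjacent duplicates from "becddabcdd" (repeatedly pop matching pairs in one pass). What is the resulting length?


Input: becddabcdd
Stack-based adjacent duplicate removal:
  Read 'b': push. Stack: b
  Read 'e': push. Stack: be
  Read 'c': push. Stack: bec
  Read 'd': push. Stack: becd
  Read 'd': matches stack top 'd' => pop. Stack: bec
  Read 'a': push. Stack: beca
  Read 'b': push. Stack: becab
  Read 'c': push. Stack: becabc
  Read 'd': push. Stack: becabcd
  Read 'd': matches stack top 'd' => pop. Stack: becabc
Final stack: "becabc" (length 6)

6


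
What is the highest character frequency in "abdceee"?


Input: abdceee
Character counts:
  'a': 1
  'b': 1
  'c': 1
  'd': 1
  'e': 3
Maximum frequency: 3

3


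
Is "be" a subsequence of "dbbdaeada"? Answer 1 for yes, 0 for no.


Check if "be" is a subsequence of "dbbdaeada"
Greedy scan:
  Position 0 ('d'): no match needed
  Position 1 ('b'): matches sub[0] = 'b'
  Position 2 ('b'): no match needed
  Position 3 ('d'): no match needed
  Position 4 ('a'): no match needed
  Position 5 ('e'): matches sub[1] = 'e'
  Position 6 ('a'): no match needed
  Position 7 ('d'): no match needed
  Position 8 ('a'): no match needed
All 2 characters matched => is a subsequence

1


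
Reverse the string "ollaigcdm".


Input: ollaigcdm
Reading characters right to left:
  Position 8: 'm'
  Position 7: 'd'
  Position 6: 'c'
  Position 5: 'g'
  Position 4: 'i'
  Position 3: 'a'
  Position 2: 'l'
  Position 1: 'l'
  Position 0: 'o'
Reversed: mdcgiallo

mdcgiallo


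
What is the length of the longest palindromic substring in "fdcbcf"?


Input: "fdcbcf"
Checking substrings for palindromes:
  [2:5] "cbc" (len 3) => palindrome
Longest palindromic substring: "cbc" with length 3

3


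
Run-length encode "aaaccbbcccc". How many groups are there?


Input: aaaccbbcccc
Scanning for consecutive runs:
  Group 1: 'a' x 3 (positions 0-2)
  Group 2: 'c' x 2 (positions 3-4)
  Group 3: 'b' x 2 (positions 5-6)
  Group 4: 'c' x 4 (positions 7-10)
Total groups: 4

4


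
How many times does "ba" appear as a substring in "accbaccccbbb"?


Searching for "ba" in "accbaccccbbb"
Scanning each position:
  Position 0: "ac" => no
  Position 1: "cc" => no
  Position 2: "cb" => no
  Position 3: "ba" => MATCH
  Position 4: "ac" => no
  Position 5: "cc" => no
  Position 6: "cc" => no
  Position 7: "cc" => no
  Position 8: "cb" => no
  Position 9: "bb" => no
  Position 10: "bb" => no
Total occurrences: 1

1


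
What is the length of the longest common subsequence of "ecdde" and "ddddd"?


LCS of "ecdde" and "ddddd"
DP table:
           d    d    d    d    d
      0    0    0    0    0    0
  e   0    0    0    0    0    0
  c   0    0    0    0    0    0
  d   0    1    1    1    1    1
  d   0    1    2    2    2    2
  e   0    1    2    2    2    2
LCS length = dp[5][5] = 2

2


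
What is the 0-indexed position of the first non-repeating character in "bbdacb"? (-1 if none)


Input: bbdacb
Character frequencies:
  'a': 1
  'b': 3
  'c': 1
  'd': 1
Scanning left to right for freq == 1:
  Position 0 ('b'): freq=3, skip
  Position 1 ('b'): freq=3, skip
  Position 2 ('d'): unique! => answer = 2

2


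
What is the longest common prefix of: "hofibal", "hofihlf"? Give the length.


Words: hofibal, hofihlf
  Position 0: all 'h' => match
  Position 1: all 'o' => match
  Position 2: all 'f' => match
  Position 3: all 'i' => match
  Position 4: ('b', 'h') => mismatch, stop
LCP = "hofi" (length 4)

4


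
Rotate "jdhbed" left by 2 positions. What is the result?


Input: "jdhbed", rotate left by 2
First 2 characters: "jd"
Remaining characters: "hbed"
Concatenate remaining + first: "hbed" + "jd" = "hbedjd"

hbedjd


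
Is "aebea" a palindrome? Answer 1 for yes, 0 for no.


Input: aebea
Reversed: aebea
  Compare pos 0 ('a') with pos 4 ('a'): match
  Compare pos 1 ('e') with pos 3 ('e'): match
Result: palindrome

1


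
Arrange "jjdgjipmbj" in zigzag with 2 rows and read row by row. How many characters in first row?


Zigzag "jjdgjipmbj" into 2 rows:
Placing characters:
  'j' => row 0
  'j' => row 1
  'd' => row 0
  'g' => row 1
  'j' => row 0
  'i' => row 1
  'p' => row 0
  'm' => row 1
  'b' => row 0
  'j' => row 1
Rows:
  Row 0: "jdjpb"
  Row 1: "jgimj"
First row length: 5

5


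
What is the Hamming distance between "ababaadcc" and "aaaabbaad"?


Comparing "ababaadcc" and "aaaabbaad" position by position:
  Position 0: 'a' vs 'a' => same
  Position 1: 'b' vs 'a' => differ
  Position 2: 'a' vs 'a' => same
  Position 3: 'b' vs 'a' => differ
  Position 4: 'a' vs 'b' => differ
  Position 5: 'a' vs 'b' => differ
  Position 6: 'd' vs 'a' => differ
  Position 7: 'c' vs 'a' => differ
  Position 8: 'c' vs 'd' => differ
Total differences (Hamming distance): 7

7
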